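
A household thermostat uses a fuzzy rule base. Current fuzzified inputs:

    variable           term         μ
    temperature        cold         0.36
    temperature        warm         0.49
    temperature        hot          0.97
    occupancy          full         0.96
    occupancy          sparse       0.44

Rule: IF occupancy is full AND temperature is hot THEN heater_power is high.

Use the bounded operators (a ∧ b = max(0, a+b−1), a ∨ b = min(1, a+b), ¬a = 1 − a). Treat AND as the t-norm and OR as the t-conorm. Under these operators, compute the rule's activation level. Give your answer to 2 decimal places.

0.93

firing strength: full=0.96, hot=0.97; AND[max(0, a+b−1)] → w = 0.93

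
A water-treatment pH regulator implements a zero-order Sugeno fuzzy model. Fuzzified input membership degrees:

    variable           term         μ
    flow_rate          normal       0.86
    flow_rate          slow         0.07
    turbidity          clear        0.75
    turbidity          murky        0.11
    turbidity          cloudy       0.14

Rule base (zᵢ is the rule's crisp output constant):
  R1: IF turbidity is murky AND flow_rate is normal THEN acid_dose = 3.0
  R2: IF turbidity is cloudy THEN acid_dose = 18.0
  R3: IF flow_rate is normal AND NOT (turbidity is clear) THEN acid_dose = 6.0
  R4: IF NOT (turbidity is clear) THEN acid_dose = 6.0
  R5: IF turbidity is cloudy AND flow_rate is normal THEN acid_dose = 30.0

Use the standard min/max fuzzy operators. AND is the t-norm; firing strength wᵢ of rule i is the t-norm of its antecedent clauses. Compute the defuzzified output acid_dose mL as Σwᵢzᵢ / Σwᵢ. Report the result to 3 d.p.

R1 (z=3.0): murky=0.11, normal=0.86; AND[min(a, b)] → w = 0.11
R2 (z=18.0): cloudy=0.14 → w = 0.14
R3 (z=6.0): normal=0.86, ¬clear=1−0.75=0.25; AND[min(a, b)] → w = 0.25
R4 (z=6.0): ¬clear=1−0.75=0.25 → w = 0.25
R5 (z=30.0): cloudy=0.14, normal=0.86; AND[min(a, b)] → w = 0.14
Weighted average = (0.11·3.0 + 0.14·18.0 + 0.25·6.0 + 0.25·6.0 + 0.14·30.0) / (0.11 + 0.14 + 0.25 + 0.25 + 0.14)
  = 10.0500 / 0.8900 = 11.292

11.292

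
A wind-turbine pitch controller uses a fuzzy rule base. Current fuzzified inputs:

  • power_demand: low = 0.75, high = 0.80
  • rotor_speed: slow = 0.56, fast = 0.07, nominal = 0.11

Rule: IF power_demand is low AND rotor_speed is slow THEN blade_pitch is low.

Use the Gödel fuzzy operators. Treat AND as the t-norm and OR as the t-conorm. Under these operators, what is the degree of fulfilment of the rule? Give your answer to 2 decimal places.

firing strength: low=0.75, slow=0.56; AND[min(a, b)] → w = 0.56

0.56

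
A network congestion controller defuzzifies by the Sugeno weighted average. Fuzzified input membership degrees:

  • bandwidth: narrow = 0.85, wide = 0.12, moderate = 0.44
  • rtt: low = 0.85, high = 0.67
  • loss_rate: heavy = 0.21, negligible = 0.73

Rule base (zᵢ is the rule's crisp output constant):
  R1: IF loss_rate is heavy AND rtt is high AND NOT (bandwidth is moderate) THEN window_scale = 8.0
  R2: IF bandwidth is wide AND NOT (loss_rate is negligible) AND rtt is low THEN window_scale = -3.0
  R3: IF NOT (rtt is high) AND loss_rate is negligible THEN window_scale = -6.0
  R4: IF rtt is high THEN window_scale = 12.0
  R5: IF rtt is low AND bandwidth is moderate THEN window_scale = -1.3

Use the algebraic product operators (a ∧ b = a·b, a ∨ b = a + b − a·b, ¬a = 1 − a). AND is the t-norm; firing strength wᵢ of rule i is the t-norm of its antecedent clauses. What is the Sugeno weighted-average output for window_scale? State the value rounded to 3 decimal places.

R1 (z=8.0): heavy=0.21, high=0.67, ¬moderate=1−0.44=0.56; AND[a·b] → w = 0.0788
R2 (z=-3.0): wide=0.12, ¬negligible=1−0.73=0.27, low=0.85; AND[a·b] → w = 0.0275
R3 (z=-6.0): ¬high=1−0.67=0.33, negligible=0.73; AND[a·b] → w = 0.2409
R4 (z=12.0): high=0.67 → w = 0.6700
R5 (z=-1.3): low=0.85, moderate=0.44; AND[a·b] → w = 0.3740
Weighted average = (0.0788·8.0 + 0.0275·-3.0 + 0.2409·-6.0 + 0.6700·12.0 + 0.3740·-1.3) / (0.0788 + 0.0275 + 0.2409 + 0.6700 + 0.3740)
  = 6.6561 / 1.3912 = 4.784

4.784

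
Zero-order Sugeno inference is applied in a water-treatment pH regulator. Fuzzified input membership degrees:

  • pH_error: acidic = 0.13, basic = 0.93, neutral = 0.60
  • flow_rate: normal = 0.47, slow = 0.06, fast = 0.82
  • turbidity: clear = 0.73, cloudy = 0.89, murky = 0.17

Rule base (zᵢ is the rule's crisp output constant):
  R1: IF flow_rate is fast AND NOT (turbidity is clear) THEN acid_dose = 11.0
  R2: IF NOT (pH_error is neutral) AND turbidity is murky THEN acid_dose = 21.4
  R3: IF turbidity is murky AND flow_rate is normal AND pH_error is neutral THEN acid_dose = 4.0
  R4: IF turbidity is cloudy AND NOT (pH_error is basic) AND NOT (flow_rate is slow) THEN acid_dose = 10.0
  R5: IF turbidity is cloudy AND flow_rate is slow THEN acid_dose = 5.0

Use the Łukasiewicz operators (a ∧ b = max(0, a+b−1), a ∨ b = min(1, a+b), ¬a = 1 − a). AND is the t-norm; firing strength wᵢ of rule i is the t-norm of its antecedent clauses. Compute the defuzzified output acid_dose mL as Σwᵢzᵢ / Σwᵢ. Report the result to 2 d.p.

11.00

R1 (z=11.0): fast=0.82, ¬clear=1−0.73=0.27; AND[max(0, a+b−1)] → w = 0.09
R2 (z=21.4): ¬neutral=1−0.60=0.40, murky=0.17; AND[max(0, a+b−1)] → w = 0.00
R3 (z=4.0): murky=0.17, normal=0.47, neutral=0.60; AND[max(0, a+b−1)] → w = 0.00
R4 (z=10.0): cloudy=0.89, ¬basic=1−0.93=0.07, ¬slow=1−0.06=0.94; AND[max(0, a+b−1)] → w = 0.00
R5 (z=5.0): cloudy=0.89, slow=0.06; AND[max(0, a+b−1)] → w = 0.00
Weighted average = (0.09·11.0 + 0.00·21.4 + 0.00·4.0 + 0.00·10.0 + 0.00·5.0) / (0.09 + 0.00 + 0.00 + 0.00 + 0.00)
  = 0.9900 / 0.0900 = 11.00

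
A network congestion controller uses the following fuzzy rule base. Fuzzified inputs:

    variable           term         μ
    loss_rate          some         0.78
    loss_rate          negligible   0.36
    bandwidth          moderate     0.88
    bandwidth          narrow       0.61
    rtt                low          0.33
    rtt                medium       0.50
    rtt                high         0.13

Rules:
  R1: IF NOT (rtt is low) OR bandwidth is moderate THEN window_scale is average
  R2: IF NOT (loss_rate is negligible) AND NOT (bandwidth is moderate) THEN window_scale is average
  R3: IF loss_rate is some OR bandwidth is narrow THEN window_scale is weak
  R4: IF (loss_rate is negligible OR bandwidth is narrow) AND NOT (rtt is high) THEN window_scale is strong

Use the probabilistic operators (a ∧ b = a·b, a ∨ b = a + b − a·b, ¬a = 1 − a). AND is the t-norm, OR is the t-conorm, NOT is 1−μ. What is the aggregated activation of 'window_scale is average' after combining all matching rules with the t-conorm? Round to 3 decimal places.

R1: ¬low=1−0.33=0.67, moderate=0.88; OR[a + b − a·b] → w = 0.9604
R2: ¬negligible=1−0.36=0.64, ¬moderate=1−0.88=0.12; AND[a·b] → w = 0.0768
R3: some=0.78, narrow=0.61; OR[a + b − a·b] → w = 0.9142
R4: (negligible=0.36 OR narrow=0.61) = 0.7504; AND[a·b] with ¬high=1−0.13=0.87 → w = 0.6528
Rules with consequent 'average': {R1, R2} → strengths 0.9604, 0.0768
Aggregate via t-conorm [a + b − a·b]: 0.9634

0.963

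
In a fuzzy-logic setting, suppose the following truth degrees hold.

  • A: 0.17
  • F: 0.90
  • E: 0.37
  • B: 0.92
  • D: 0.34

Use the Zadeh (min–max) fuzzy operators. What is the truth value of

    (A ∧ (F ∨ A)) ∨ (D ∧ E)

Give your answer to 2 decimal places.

0.34

F ∨ A = max(a, b) on (0.90, 0.17) = 0.90
A ∧ (F ∨ A) = min(a, b) on (0.17, 0.90) = 0.17
D ∧ E = min(a, b) on (0.34, 0.37) = 0.34
(A ∧ (F ∨ A)) ∨ (D ∧ E) = max(a, b) on (0.17, 0.34) = 0.34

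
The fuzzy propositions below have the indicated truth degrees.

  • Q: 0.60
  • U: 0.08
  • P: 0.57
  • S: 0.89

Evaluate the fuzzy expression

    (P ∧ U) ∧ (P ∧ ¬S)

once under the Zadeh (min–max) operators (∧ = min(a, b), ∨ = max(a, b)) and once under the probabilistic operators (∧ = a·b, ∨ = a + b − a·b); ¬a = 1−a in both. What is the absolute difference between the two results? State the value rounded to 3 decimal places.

0.077

Under Zadeh (min–max):
  P ∧ U = min(a, b) on (0.57, 0.08) = 0.08
  ¬S = 1 − 0.89 = 0.11
  P ∧ ¬S = min(a, b) on (0.57, 0.11) = 0.11
  (P ∧ U) ∧ (P ∧ ¬S) = min(a, b) on (0.08, 0.11) = 0.08
  → value = 0.0800
Under probabilistic:
  P ∧ U = a·b on (0.5700, 0.0800) = 0.0456
  ¬S = 1 − 0.8900 = 0.1100
  P ∧ ¬S = a·b on (0.5700, 0.1100) = 0.0627
  (P ∧ U) ∧ (P ∧ ¬S) = a·b on (0.0456, 0.0627) = 0.0029
  → value = 0.0029
|0.0800 − 0.0029| = 0.077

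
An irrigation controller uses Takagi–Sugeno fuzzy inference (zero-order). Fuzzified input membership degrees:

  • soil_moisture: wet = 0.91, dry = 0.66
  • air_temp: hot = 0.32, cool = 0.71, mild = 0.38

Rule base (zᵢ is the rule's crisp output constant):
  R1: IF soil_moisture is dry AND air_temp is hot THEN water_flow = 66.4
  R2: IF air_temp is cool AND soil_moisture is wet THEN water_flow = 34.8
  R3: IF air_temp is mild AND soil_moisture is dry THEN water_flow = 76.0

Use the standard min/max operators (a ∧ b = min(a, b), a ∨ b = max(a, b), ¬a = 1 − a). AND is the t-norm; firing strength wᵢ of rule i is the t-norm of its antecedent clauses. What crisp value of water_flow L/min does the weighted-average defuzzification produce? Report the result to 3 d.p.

53.075

R1 (z=66.4): dry=0.66, hot=0.32; AND[min(a, b)] → w = 0.32
R2 (z=34.8): cool=0.71, wet=0.91; AND[min(a, b)] → w = 0.71
R3 (z=76.0): mild=0.38, dry=0.66; AND[min(a, b)] → w = 0.38
Weighted average = (0.32·66.4 + 0.71·34.8 + 0.38·76.0) / (0.32 + 0.71 + 0.38)
  = 74.8360 / 1.4100 = 53.075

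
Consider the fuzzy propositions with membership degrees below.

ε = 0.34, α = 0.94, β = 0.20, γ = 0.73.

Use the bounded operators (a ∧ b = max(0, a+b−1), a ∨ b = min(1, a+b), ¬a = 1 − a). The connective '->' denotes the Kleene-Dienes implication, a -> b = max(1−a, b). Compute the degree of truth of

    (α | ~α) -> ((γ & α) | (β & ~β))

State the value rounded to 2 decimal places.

0.67

~α = 1 − 0.94 = 0.06
α | ~α = min(1, a+b) on (0.94, 0.06) = 1.00
γ & α = max(0, a+b−1) on (0.73, 0.94) = 0.67
~β = 1 − 0.20 = 0.80
β & ~β = max(0, a+b−1) on (0.20, 0.80) = 0.00
(γ & α) | (β & ~β) = min(1, a+b) on (0.67, 0.00) = 0.67
(α | ~α) -> ((γ & α) | (β & ~β))  [Kleene-Dienes: max(1−a, b)] with a=1.00, b=0.67 → 0.67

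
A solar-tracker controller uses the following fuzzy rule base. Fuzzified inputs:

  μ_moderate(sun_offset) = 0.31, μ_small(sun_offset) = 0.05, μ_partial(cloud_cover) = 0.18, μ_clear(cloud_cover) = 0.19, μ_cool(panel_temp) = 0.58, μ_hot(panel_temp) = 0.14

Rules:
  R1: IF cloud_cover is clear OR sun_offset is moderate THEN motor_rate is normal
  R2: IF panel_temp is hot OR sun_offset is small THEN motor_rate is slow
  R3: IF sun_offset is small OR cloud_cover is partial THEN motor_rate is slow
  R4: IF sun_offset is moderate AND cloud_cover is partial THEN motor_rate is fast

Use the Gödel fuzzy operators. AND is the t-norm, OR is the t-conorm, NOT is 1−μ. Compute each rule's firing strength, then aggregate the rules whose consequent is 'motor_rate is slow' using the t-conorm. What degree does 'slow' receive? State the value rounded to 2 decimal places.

0.18

R1: clear=0.19, moderate=0.31; OR[max(a, b)] → w = 0.31
R2: hot=0.14, small=0.05; OR[max(a, b)] → w = 0.14
R3: small=0.05, partial=0.18; OR[max(a, b)] → w = 0.18
R4: moderate=0.31, partial=0.18; AND[min(a, b)] → w = 0.18
Rules with consequent 'slow': {R2, R3} → strengths 0.14, 0.18
Aggregate via t-conorm [max(a, b)]: 0.18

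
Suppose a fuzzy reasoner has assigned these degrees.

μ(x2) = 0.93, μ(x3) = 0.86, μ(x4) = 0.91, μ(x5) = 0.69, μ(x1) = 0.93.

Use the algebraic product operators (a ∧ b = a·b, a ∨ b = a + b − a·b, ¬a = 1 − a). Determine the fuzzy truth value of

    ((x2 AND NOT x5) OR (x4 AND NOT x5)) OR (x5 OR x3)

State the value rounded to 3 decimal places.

0.978

NOT x5 = 1 − 0.6900 = 0.3100
x2 AND NOT x5 = a·b on (0.9300, 0.3100) = 0.2883
NOT x5 = 1 − 0.6900 = 0.3100
x4 AND NOT x5 = a·b on (0.9100, 0.3100) = 0.2821
(x2 AND NOT x5) OR (x4 AND NOT x5) = a + b − a·b on (0.2883, 0.2821) = 0.4891
x5 OR x3 = a + b − a·b on (0.6900, 0.8600) = 0.9566
((x2 AND NOT x5) OR (x4 AND NOT x5)) OR (x5 OR x3) = a + b − a·b on (0.4891, 0.9566) = 0.9778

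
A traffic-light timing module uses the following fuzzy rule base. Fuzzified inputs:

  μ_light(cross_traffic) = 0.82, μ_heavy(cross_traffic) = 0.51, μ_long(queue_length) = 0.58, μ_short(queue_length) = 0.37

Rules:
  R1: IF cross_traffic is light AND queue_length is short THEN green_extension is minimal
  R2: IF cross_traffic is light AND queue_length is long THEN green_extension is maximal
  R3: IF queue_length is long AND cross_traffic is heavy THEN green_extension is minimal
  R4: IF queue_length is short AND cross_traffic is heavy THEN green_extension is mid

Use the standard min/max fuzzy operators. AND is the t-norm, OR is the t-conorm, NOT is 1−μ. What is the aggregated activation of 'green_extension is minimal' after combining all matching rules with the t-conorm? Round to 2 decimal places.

0.51

R1: light=0.82, short=0.37; AND[min(a, b)] → w = 0.37
R2: light=0.82, long=0.58; AND[min(a, b)] → w = 0.58
R3: long=0.58, heavy=0.51; AND[min(a, b)] → w = 0.51
R4: short=0.37, heavy=0.51; AND[min(a, b)] → w = 0.37
Rules with consequent 'minimal': {R1, R3} → strengths 0.37, 0.51
Aggregate via t-conorm [max(a, b)]: 0.51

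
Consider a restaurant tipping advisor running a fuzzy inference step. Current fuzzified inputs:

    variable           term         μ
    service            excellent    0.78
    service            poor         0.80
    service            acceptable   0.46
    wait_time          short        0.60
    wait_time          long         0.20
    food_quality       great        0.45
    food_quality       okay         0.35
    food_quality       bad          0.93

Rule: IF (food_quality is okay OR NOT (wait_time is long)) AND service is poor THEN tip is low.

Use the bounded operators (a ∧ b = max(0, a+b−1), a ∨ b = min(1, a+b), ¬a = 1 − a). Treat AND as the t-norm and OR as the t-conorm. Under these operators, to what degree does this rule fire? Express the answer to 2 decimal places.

firing strength: (okay=0.35 OR ¬long=1−0.20=0.80) = 1.00; AND[max(0, a+b−1)] with poor=0.80 → w = 0.80

0.80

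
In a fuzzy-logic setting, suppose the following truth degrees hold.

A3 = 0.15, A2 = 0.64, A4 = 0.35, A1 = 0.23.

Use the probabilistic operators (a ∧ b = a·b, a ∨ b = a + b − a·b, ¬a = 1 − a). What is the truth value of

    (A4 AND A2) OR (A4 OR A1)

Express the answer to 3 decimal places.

A4 AND A2 = a·b on (0.3500, 0.6400) = 0.2240
A4 OR A1 = a + b − a·b on (0.3500, 0.2300) = 0.4995
(A4 AND A2) OR (A4 OR A1) = a + b − a·b on (0.2240, 0.4995) = 0.6116

0.612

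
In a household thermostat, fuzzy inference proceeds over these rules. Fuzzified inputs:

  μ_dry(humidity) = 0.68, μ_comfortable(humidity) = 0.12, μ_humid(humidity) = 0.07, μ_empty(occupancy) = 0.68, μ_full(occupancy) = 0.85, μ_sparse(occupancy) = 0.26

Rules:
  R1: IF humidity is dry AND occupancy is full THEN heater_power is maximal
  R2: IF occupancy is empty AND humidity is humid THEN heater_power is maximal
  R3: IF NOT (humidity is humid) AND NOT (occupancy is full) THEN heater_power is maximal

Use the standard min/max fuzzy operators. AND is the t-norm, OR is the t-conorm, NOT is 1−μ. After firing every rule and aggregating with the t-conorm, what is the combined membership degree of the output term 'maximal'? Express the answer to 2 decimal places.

0.68

R1: dry=0.68, full=0.85; AND[min(a, b)] → w = 0.68
R2: empty=0.68, humid=0.07; AND[min(a, b)] → w = 0.07
R3: ¬humid=1−0.07=0.93, ¬full=1−0.85=0.15; AND[min(a, b)] → w = 0.15
Rules with consequent 'maximal': {R1, R2, R3} → strengths 0.68, 0.07, 0.15
Aggregate via t-conorm [max(a, b)]: 0.68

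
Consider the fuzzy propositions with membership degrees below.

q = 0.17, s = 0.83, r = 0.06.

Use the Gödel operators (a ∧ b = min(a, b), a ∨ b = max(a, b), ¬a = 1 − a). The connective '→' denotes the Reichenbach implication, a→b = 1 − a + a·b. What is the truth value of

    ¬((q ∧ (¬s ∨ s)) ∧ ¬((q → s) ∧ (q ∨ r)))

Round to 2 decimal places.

0.83

¬s = 1 − 0.83 = 0.17
¬s ∨ s = max(a, b) on (0.17, 0.83) = 0.83
q ∧ (¬s ∨ s) = min(a, b) on (0.17, 0.83) = 0.17
q → s  [Reichenbach: 1 − a + a·b] with a=0.17, b=0.83 → 0.97
q ∨ r = max(a, b) on (0.17, 0.06) = 0.17
(q → s) ∧ (q ∨ r) = min(a, b) on (0.97, 0.17) = 0.17
¬((q → s) ∧ (q ∨ r)) = 1 − 0.17 = 0.83
(q ∧ (¬s ∨ s)) ∧ ¬((q → s) ∧ (q ∨ r)) = min(a, b) on (0.17, 0.83) = 0.17
¬((q ∧ (¬s ∨ s)) ∧ ¬((q → s) ∧ (q ∨ r))) = 1 − 0.17 = 0.83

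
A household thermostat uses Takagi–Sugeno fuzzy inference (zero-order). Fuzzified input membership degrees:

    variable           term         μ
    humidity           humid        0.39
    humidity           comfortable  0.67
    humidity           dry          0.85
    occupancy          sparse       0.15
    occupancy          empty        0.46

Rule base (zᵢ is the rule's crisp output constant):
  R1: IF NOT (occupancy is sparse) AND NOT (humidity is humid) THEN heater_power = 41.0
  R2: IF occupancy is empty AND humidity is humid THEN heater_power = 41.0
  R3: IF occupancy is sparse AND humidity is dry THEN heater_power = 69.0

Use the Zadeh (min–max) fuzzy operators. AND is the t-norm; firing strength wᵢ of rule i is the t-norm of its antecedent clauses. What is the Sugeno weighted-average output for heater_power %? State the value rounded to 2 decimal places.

R1 (z=41.0): ¬sparse=1−0.15=0.85, ¬humid=1−0.39=0.61; AND[min(a, b)] → w = 0.61
R2 (z=41.0): empty=0.46, humid=0.39; AND[min(a, b)] → w = 0.39
R3 (z=69.0): sparse=0.15, dry=0.85; AND[min(a, b)] → w = 0.15
Weighted average = (0.61·41.0 + 0.39·41.0 + 0.15·69.0) / (0.61 + 0.39 + 0.15)
  = 51.3500 / 1.1500 = 44.65

44.65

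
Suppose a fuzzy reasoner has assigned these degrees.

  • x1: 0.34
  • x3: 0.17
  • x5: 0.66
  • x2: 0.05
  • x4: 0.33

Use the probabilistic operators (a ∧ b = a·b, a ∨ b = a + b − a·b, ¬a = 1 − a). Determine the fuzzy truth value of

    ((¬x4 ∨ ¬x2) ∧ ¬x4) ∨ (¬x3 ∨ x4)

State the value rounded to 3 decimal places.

¬x4 = 1 − 0.3300 = 0.6700
¬x2 = 1 − 0.0500 = 0.9500
¬x4 ∨ ¬x2 = a + b − a·b on (0.6700, 0.9500) = 0.9835
¬x4 = 1 − 0.3300 = 0.6700
(¬x4 ∨ ¬x2) ∧ ¬x4 = a·b on (0.9835, 0.6700) = 0.6589
¬x3 = 1 − 0.1700 = 0.8300
¬x3 ∨ x4 = a + b − a·b on (0.8300, 0.3300) = 0.8861
((¬x4 ∨ ¬x2) ∧ ¬x4) ∨ (¬x3 ∨ x4) = a + b − a·b on (0.6589, 0.8861) = 0.9612

0.961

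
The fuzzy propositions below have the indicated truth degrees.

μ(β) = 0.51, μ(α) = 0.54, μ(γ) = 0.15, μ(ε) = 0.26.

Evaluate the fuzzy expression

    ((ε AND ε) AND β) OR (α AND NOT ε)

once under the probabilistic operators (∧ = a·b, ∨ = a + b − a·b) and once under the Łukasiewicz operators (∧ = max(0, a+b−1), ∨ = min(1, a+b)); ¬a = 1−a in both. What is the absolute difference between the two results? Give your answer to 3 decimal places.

Under probabilistic:
  ε AND ε = a·b on (0.2600, 0.2600) = 0.0676
  (ε AND ε) AND β = a·b on (0.0676, 0.5100) = 0.0345
  NOT ε = 1 − 0.2600 = 0.7400
  α AND NOT ε = a·b on (0.5400, 0.7400) = 0.3996
  ((ε AND ε) AND β) OR (α AND NOT ε) = a + b − a·b on (0.0345, 0.3996) = 0.4203
  → value = 0.4203
Under Łukasiewicz:
  ε AND ε = max(0, a+b−1) on (0.26, 0.26) = 0.00
  (ε AND ε) AND β = max(0, a+b−1) on (0.00, 0.51) = 0.00
  NOT ε = 1 − 0.26 = 0.74
  α AND NOT ε = max(0, a+b−1) on (0.54, 0.74) = 0.28
  ((ε AND ε) AND β) OR (α AND NOT ε) = min(1, a+b) on (0.00, 0.28) = 0.28
  → value = 0.2800
|0.4203 − 0.2800| = 0.140

0.140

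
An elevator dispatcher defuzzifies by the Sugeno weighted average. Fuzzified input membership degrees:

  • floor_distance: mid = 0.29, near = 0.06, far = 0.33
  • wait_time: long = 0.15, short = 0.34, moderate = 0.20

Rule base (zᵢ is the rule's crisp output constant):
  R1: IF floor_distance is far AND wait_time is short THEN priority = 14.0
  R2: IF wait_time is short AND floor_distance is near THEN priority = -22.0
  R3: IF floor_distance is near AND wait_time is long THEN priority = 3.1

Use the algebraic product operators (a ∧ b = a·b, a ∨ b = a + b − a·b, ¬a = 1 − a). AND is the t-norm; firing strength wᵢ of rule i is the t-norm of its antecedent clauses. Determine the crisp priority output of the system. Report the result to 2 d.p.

8.12

R1 (z=14.0): far=0.33, short=0.34; AND[a·b] → w = 0.1122
R2 (z=-22.0): short=0.34, near=0.06; AND[a·b] → w = 0.0204
R3 (z=3.1): near=0.06, long=0.15; AND[a·b] → w = 0.0090
Weighted average = (0.1122·14.0 + 0.0204·-22.0 + 0.0090·3.1) / (0.1122 + 0.0204 + 0.0090)
  = 1.1499 / 0.1416 = 8.12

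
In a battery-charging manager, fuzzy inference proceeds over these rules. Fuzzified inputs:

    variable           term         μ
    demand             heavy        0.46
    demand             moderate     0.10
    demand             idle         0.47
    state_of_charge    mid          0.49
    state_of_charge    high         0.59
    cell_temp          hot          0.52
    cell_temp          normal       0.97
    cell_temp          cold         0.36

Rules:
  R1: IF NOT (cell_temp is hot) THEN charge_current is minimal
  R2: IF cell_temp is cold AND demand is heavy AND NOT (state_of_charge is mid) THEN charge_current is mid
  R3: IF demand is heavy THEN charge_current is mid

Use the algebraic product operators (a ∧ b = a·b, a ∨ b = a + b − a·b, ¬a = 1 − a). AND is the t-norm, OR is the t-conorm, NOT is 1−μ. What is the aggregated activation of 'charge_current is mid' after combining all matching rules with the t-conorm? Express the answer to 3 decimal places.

0.506

R1: ¬hot=1−0.52=0.48 → w = 0.4800
R2: cold=0.36, heavy=0.46, ¬mid=1−0.49=0.51; AND[a·b] → w = 0.0845
R3: heavy=0.46 → w = 0.4600
Rules with consequent 'mid': {R2, R3} → strengths 0.0845, 0.4600
Aggregate via t-conorm [a + b − a·b]: 0.5056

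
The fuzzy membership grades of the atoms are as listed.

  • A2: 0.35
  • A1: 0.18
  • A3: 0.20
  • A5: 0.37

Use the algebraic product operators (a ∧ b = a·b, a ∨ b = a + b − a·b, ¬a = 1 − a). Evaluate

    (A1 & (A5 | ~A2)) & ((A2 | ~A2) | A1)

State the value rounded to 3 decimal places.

~A2 = 1 − 0.3500 = 0.6500
A5 | ~A2 = a + b − a·b on (0.3700, 0.6500) = 0.7795
A1 & (A5 | ~A2) = a·b on (0.1800, 0.7795) = 0.1403
~A2 = 1 − 0.3500 = 0.6500
A2 | ~A2 = a + b − a·b on (0.3500, 0.6500) = 0.7725
(A2 | ~A2) | A1 = a + b − a·b on (0.7725, 0.1800) = 0.8134
(A1 & (A5 | ~A2)) & ((A2 | ~A2) | A1) = a·b on (0.1403, 0.8134) = 0.1141

0.114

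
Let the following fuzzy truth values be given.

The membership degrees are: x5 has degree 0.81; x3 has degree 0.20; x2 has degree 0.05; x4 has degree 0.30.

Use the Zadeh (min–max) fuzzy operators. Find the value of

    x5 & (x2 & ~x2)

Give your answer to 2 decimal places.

~x2 = 1 − 0.05 = 0.95
x2 & ~x2 = min(a, b) on (0.05, 0.95) = 0.05
x5 & (x2 & ~x2) = min(a, b) on (0.81, 0.05) = 0.05

0.05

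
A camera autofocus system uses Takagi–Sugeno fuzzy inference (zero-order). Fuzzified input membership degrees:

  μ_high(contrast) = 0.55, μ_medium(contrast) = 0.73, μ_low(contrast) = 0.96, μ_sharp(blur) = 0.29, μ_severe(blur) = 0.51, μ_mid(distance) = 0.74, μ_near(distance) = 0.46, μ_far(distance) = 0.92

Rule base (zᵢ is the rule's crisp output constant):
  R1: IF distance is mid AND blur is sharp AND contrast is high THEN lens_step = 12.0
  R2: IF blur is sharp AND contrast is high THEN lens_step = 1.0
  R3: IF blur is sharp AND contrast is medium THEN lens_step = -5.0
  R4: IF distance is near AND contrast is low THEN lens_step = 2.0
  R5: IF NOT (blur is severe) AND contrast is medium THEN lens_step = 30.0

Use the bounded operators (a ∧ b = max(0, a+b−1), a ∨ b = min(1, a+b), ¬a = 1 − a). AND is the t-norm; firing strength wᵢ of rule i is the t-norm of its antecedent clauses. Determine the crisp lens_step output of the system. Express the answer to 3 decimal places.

R1 (z=12.0): mid=0.74, sharp=0.29, high=0.55; AND[max(0, a+b−1)] → w = 0.00
R2 (z=1.0): sharp=0.29, high=0.55; AND[max(0, a+b−1)] → w = 0.00
R3 (z=-5.0): sharp=0.29, medium=0.73; AND[max(0, a+b−1)] → w = 0.02
R4 (z=2.0): near=0.46, low=0.96; AND[max(0, a+b−1)] → w = 0.42
R5 (z=30.0): ¬severe=1−0.51=0.49, medium=0.73; AND[max(0, a+b−1)] → w = 0.22
Weighted average = (0.00·12.0 + 0.00·1.0 + 0.02·-5.0 + 0.42·2.0 + 0.22·30.0) / (0.00 + 0.00 + 0.02 + 0.42 + 0.22)
  = 7.3400 / 0.6600 = 11.121

11.121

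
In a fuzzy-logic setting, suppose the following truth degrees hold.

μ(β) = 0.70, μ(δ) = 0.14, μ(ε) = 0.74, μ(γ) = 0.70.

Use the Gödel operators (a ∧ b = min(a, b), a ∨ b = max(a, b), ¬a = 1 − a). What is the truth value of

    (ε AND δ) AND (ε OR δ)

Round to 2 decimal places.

ε AND δ = min(a, b) on (0.74, 0.14) = 0.14
ε OR δ = max(a, b) on (0.74, 0.14) = 0.74
(ε AND δ) AND (ε OR δ) = min(a, b) on (0.14, 0.74) = 0.14

0.14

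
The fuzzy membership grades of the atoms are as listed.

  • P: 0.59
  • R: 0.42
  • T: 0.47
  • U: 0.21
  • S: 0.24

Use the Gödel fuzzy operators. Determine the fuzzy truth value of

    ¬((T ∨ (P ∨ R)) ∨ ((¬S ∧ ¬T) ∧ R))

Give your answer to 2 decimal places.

P ∨ R = max(a, b) on (0.59, 0.42) = 0.59
T ∨ (P ∨ R) = max(a, b) on (0.47, 0.59) = 0.59
¬S = 1 − 0.24 = 0.76
¬T = 1 − 0.47 = 0.53
¬S ∧ ¬T = min(a, b) on (0.76, 0.53) = 0.53
(¬S ∧ ¬T) ∧ R = min(a, b) on (0.53, 0.42) = 0.42
(T ∨ (P ∨ R)) ∨ ((¬S ∧ ¬T) ∧ R) = max(a, b) on (0.59, 0.42) = 0.59
¬((T ∨ (P ∨ R)) ∨ ((¬S ∧ ¬T) ∧ R)) = 1 − 0.59 = 0.41

0.41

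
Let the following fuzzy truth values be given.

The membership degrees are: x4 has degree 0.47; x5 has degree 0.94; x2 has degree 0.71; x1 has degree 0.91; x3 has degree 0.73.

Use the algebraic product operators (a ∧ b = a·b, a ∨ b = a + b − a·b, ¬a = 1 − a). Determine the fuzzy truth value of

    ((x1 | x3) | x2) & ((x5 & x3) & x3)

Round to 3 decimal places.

0.497

x1 | x3 = a + b − a·b on (0.9100, 0.7300) = 0.9757
(x1 | x3) | x2 = a + b − a·b on (0.9757, 0.7100) = 0.9930
x5 & x3 = a·b on (0.9400, 0.7300) = 0.6862
(x5 & x3) & x3 = a·b on (0.6862, 0.7300) = 0.5009
((x1 | x3) | x2) & ((x5 & x3) & x3) = a·b on (0.9930, 0.5009) = 0.4974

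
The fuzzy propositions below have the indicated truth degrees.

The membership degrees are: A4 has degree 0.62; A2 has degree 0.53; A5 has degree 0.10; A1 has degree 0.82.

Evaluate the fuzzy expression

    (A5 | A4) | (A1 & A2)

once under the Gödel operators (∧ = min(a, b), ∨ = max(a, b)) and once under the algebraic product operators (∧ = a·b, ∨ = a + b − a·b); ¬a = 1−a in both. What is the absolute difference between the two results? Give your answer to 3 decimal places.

0.187

Under Gödel:
  A5 | A4 = max(a, b) on (0.10, 0.62) = 0.62
  A1 & A2 = min(a, b) on (0.82, 0.53) = 0.53
  (A5 | A4) | (A1 & A2) = max(a, b) on (0.62, 0.53) = 0.62
  → value = 0.6200
Under algebraic product:
  A5 | A4 = a + b − a·b on (0.1000, 0.6200) = 0.6580
  A1 & A2 = a·b on (0.8200, 0.5300) = 0.4346
  (A5 | A4) | (A1 & A2) = a + b − a·b on (0.6580, 0.4346) = 0.8066
  → value = 0.8066
|0.6200 − 0.8066| = 0.187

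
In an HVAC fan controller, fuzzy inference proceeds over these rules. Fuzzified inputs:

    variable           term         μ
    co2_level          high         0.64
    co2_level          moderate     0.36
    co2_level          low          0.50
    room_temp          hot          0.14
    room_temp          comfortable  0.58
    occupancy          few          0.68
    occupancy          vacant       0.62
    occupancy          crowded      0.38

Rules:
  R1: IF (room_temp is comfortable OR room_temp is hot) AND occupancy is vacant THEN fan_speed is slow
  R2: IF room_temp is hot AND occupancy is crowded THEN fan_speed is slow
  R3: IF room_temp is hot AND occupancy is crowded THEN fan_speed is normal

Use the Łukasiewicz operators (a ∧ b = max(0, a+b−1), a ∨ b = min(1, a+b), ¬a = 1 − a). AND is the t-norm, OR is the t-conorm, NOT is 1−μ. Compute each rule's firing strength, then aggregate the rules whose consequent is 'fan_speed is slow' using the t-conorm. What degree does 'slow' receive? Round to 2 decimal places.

0.34

R1: (comfortable=0.58 OR hot=0.14) = 0.72; AND[max(0, a+b−1)] with vacant=0.62 → w = 0.34
R2: hot=0.14, crowded=0.38; AND[max(0, a+b−1)] → w = 0.00
R3: hot=0.14, crowded=0.38; AND[max(0, a+b−1)] → w = 0.00
Rules with consequent 'slow': {R1, R2} → strengths 0.34, 0.00
Aggregate via t-conorm [min(1, a+b)]: 0.34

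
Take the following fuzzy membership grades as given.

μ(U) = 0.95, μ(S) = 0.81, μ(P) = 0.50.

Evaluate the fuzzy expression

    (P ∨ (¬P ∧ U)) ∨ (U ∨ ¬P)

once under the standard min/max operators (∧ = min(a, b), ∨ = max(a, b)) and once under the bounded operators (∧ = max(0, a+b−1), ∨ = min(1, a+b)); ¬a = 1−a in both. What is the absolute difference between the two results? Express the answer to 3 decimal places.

Under standard min/max:
  ¬P = 1 − 0.50 = 0.50
  ¬P ∧ U = min(a, b) on (0.50, 0.95) = 0.50
  P ∨ (¬P ∧ U) = max(a, b) on (0.50, 0.50) = 0.50
  ¬P = 1 − 0.50 = 0.50
  U ∨ ¬P = max(a, b) on (0.95, 0.50) = 0.95
  (P ∨ (¬P ∧ U)) ∨ (U ∨ ¬P) = max(a, b) on (0.50, 0.95) = 0.95
  → value = 0.9500
Under bounded:
  ¬P = 1 − 0.50 = 0.50
  ¬P ∧ U = max(0, a+b−1) on (0.50, 0.95) = 0.45
  P ∨ (¬P ∧ U) = min(1, a+b) on (0.50, 0.45) = 0.95
  ¬P = 1 − 0.50 = 0.50
  U ∨ ¬P = min(1, a+b) on (0.95, 0.50) = 1.00
  (P ∨ (¬P ∧ U)) ∨ (U ∨ ¬P) = min(1, a+b) on (0.95, 1.00) = 1.00
  → value = 1.0000
|0.9500 − 1.0000| = 0.050

0.050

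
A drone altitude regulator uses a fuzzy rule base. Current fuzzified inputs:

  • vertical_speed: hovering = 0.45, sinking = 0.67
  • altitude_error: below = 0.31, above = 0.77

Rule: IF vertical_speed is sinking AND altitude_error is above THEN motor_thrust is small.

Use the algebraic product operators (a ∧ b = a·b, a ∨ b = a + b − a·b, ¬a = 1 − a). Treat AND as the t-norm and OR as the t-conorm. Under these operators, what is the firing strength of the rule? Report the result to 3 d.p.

firing strength: sinking=0.67, above=0.77; AND[a·b] → w = 0.5159

0.516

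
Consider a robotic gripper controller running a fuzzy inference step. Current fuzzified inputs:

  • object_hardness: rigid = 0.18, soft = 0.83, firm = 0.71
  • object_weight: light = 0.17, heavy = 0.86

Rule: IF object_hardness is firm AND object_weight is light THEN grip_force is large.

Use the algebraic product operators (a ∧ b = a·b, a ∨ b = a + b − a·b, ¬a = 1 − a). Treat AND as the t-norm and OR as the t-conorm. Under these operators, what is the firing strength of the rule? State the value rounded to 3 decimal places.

firing strength: firm=0.71, light=0.17; AND[a·b] → w = 0.1207

0.121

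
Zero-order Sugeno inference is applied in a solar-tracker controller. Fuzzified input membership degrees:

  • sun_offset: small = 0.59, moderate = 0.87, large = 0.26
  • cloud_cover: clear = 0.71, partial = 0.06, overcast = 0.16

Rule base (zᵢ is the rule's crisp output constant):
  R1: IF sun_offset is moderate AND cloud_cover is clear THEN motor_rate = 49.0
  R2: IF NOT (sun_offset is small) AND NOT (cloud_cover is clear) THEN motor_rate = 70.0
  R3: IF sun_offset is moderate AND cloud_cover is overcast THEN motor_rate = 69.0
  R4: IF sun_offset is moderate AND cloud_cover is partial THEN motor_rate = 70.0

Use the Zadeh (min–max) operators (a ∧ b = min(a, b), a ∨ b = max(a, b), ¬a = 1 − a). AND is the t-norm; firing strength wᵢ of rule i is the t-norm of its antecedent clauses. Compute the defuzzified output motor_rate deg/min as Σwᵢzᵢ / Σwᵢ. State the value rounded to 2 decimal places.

57.65

R1 (z=49.0): moderate=0.87, clear=0.71; AND[min(a, b)] → w = 0.71
R2 (z=70.0): ¬small=1−0.59=0.41, ¬clear=1−0.71=0.29; AND[min(a, b)] → w = 0.29
R3 (z=69.0): moderate=0.87, overcast=0.16; AND[min(a, b)] → w = 0.16
R4 (z=70.0): moderate=0.87, partial=0.06; AND[min(a, b)] → w = 0.06
Weighted average = (0.71·49.0 + 0.29·70.0 + 0.16·69.0 + 0.06·70.0) / (0.71 + 0.29 + 0.16 + 0.06)
  = 70.3300 / 1.2200 = 57.65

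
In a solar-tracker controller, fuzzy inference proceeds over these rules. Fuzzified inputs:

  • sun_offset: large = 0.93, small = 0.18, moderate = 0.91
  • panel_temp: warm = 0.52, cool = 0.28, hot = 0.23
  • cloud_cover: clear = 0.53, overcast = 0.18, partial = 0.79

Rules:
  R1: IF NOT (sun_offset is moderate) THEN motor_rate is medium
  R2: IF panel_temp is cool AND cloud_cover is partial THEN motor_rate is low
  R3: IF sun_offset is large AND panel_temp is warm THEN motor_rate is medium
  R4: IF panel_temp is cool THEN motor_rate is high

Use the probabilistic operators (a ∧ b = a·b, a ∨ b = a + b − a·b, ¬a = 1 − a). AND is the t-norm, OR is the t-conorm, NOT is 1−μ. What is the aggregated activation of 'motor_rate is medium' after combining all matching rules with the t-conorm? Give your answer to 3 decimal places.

0.530

R1: ¬moderate=1−0.91=0.09 → w = 0.0900
R2: cool=0.28, partial=0.79; AND[a·b] → w = 0.2212
R3: large=0.93, warm=0.52; AND[a·b] → w = 0.4836
R4: cool=0.28 → w = 0.2800
Rules with consequent 'medium': {R1, R3} → strengths 0.0900, 0.4836
Aggregate via t-conorm [a + b − a·b]: 0.5301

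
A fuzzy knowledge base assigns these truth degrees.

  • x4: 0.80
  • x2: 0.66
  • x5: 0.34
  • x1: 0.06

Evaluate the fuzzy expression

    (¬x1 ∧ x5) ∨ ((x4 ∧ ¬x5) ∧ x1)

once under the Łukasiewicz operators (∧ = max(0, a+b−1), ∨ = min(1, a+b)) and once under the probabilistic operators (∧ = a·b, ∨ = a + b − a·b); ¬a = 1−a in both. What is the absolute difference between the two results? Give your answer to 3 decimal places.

0.061

Under Łukasiewicz:
  ¬x1 = 1 − 0.06 = 0.94
  ¬x1 ∧ x5 = max(0, a+b−1) on (0.94, 0.34) = 0.28
  ¬x5 = 1 − 0.34 = 0.66
  x4 ∧ ¬x5 = max(0, a+b−1) on (0.80, 0.66) = 0.46
  (x4 ∧ ¬x5) ∧ x1 = max(0, a+b−1) on (0.46, 0.06) = 0.00
  (¬x1 ∧ x5) ∨ ((x4 ∧ ¬x5) ∧ x1) = min(1, a+b) on (0.28, 0.00) = 0.28
  → value = 0.2800
Under probabilistic:
  ¬x1 = 1 − 0.0600 = 0.9400
  ¬x1 ∧ x5 = a·b on (0.9400, 0.3400) = 0.3196
  ¬x5 = 1 − 0.3400 = 0.6600
  x4 ∧ ¬x5 = a·b on (0.8000, 0.6600) = 0.5280
  (x4 ∧ ¬x5) ∧ x1 = a·b on (0.5280, 0.0600) = 0.0317
  (¬x1 ∧ x5) ∨ ((x4 ∧ ¬x5) ∧ x1) = a + b − a·b on (0.3196, 0.0317) = 0.3412
  → value = 0.3412
|0.2800 − 0.3412| = 0.061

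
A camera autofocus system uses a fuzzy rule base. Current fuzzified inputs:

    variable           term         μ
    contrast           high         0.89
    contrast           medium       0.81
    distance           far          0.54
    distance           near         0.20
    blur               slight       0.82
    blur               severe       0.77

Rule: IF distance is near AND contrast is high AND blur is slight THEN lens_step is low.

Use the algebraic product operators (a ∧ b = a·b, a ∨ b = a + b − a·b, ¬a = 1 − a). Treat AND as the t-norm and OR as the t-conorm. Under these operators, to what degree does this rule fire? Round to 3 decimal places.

firing strength: near=0.20, high=0.89, slight=0.82; AND[a·b] → w = 0.1460

0.146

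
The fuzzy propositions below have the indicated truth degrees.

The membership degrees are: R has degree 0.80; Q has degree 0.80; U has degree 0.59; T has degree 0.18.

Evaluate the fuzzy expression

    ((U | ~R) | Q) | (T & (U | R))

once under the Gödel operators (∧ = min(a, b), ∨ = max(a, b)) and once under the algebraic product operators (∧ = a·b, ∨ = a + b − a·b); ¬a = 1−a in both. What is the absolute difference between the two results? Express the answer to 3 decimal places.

0.145

Under Gödel:
  ~R = 1 − 0.80 = 0.20
  U | ~R = max(a, b) on (0.59, 0.20) = 0.59
  (U | ~R) | Q = max(a, b) on (0.59, 0.80) = 0.80
  U | R = max(a, b) on (0.59, 0.80) = 0.80
  T & (U | R) = min(a, b) on (0.18, 0.80) = 0.18
  ((U | ~R) | Q) | (T & (U | R)) = max(a, b) on (0.80, 0.18) = 0.80
  → value = 0.8000
Under algebraic product:
  ~R = 1 − 0.8000 = 0.2000
  U | ~R = a + b − a·b on (0.5900, 0.2000) = 0.6720
  (U | ~R) | Q = a + b − a·b on (0.6720, 0.8000) = 0.9344
  U | R = a + b − a·b on (0.5900, 0.8000) = 0.9180
  T & (U | R) = a·b on (0.1800, 0.9180) = 0.1652
  ((U | ~R) | Q) | (T & (U | R)) = a + b − a·b on (0.9344, 0.1652) = 0.9452
  → value = 0.9452
|0.8000 − 0.9452| = 0.145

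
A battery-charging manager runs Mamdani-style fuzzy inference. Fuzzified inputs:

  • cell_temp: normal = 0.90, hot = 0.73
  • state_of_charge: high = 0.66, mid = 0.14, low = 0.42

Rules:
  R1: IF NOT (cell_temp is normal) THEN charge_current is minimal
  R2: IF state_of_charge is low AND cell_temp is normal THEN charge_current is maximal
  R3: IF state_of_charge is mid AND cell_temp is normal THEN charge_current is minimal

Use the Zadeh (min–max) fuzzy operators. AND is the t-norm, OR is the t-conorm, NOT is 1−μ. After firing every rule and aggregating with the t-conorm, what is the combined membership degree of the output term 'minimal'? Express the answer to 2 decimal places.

R1: ¬normal=1−0.90=0.10 → w = 0.10
R2: low=0.42, normal=0.90; AND[min(a, b)] → w = 0.42
R3: mid=0.14, normal=0.90; AND[min(a, b)] → w = 0.14
Rules with consequent 'minimal': {R1, R3} → strengths 0.10, 0.14
Aggregate via t-conorm [max(a, b)]: 0.14

0.14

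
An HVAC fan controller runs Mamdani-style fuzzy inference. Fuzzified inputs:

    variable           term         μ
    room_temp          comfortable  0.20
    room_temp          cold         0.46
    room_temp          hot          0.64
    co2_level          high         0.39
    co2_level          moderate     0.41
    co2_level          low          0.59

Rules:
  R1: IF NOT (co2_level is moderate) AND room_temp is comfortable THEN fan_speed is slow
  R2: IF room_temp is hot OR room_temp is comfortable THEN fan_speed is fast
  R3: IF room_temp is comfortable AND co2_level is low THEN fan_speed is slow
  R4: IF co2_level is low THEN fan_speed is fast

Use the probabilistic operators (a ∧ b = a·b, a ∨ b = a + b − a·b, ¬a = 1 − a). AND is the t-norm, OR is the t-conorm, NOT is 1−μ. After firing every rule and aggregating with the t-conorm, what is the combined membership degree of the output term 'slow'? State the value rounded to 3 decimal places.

0.222

R1: ¬moderate=1−0.41=0.59, comfortable=0.20; AND[a·b] → w = 0.1180
R2: hot=0.64, comfortable=0.20; OR[a + b − a·b] → w = 0.7120
R3: comfortable=0.20, low=0.59; AND[a·b] → w = 0.1180
R4: low=0.59 → w = 0.5900
Rules with consequent 'slow': {R1, R3} → strengths 0.1180, 0.1180
Aggregate via t-conorm [a + b − a·b]: 0.2221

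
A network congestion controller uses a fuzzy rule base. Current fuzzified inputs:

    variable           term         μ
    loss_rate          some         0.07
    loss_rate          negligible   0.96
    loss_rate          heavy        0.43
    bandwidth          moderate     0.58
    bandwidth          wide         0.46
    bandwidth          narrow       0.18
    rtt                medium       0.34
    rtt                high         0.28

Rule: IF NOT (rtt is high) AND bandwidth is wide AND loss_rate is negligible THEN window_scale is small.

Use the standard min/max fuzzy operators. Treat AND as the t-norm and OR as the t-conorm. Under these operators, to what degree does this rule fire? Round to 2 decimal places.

firing strength: ¬high=1−0.28=0.72, wide=0.46, negligible=0.96; AND[min(a, b)] → w = 0.46

0.46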